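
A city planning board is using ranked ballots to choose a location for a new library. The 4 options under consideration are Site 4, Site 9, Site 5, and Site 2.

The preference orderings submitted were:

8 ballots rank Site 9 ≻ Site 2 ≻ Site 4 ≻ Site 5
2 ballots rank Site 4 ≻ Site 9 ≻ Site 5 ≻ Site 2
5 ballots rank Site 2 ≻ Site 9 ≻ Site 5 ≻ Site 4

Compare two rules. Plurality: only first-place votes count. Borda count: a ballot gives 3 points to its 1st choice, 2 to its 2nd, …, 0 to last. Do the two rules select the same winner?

Yes

Plurality first-place counts: Site 4 2, Site 9 8, Site 5 0, Site 2 5 → Site 9.
Borda totals: Site 4 14, Site 9 38, Site 5 7, Site 2 31 → Site 9.
The two rules agree on Site 9.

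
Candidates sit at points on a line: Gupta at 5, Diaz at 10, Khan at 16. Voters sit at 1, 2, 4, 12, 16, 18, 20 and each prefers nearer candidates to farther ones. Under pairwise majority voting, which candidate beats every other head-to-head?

Diaz

With single-peaked preferences on a line, the Condorcet winner is the candidate closest to the median voter.
The median voter (position 12) is closest to Diaz at 10.
Check: Diaz vs Khan — voters closer to Diaz: 4 of 7.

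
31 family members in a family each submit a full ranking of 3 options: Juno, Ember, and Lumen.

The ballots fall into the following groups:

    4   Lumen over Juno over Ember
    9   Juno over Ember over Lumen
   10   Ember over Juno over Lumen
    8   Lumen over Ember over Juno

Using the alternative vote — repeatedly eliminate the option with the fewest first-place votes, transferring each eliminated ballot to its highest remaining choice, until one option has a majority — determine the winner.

Ember

Round 1: Lumen 12, Ember 10, Juno 9. Juno has the fewest and is eliminated.
Round 2: Ember 19, Lumen 12. Ember has a majority.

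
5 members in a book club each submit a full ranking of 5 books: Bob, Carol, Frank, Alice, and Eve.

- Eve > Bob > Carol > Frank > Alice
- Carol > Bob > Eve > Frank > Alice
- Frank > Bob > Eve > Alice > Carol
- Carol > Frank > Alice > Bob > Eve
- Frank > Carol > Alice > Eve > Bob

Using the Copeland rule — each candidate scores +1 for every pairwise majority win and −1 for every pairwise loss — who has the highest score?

Pairwise results:
  Bob vs Carol: Carol wins 3–2.
  Bob vs Frank: Frank wins 3–2.
  Bob vs Alice: Bob wins 3–2.
  Bob vs Eve: Bob wins 3–2.
  Carol vs Frank: Carol wins 3–2.
  Carol vs Alice: Carol wins 4–1.
  Carol vs Eve: Carol wins 3–2.
  Frank vs Alice: Frank wins 5–0.
  Frank vs Eve: Frank wins 3–2.
  Alice vs Eve: Eve wins 3–2.
Copeland scores (wins − losses):
  Bob: 2 − 2 = 0
  Carol: 4 − 0 = 4
  Frank: 3 − 1 = 2
  Alice: 0 − 4 = -4
  Eve: 1 − 3 = -2
Carol has the best Copeland score.

Carol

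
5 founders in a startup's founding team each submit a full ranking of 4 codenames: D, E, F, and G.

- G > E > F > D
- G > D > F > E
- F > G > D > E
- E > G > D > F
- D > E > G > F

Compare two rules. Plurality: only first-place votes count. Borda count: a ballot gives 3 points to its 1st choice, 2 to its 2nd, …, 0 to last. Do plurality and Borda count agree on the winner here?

Yes

Plurality first-place counts: D 1, E 1, F 1, G 2 → G.
Borda totals: D 7, E 7, F 5, G 11 → G.
The two rules agree on G.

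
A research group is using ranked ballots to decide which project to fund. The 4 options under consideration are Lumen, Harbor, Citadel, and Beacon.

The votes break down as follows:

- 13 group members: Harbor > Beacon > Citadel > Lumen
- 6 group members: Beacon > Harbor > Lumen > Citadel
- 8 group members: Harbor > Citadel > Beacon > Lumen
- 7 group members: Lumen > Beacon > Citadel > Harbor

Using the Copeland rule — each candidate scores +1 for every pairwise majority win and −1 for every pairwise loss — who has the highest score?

Pairwise results:
  Lumen vs Harbor: Harbor wins 27–7.
  Lumen vs Citadel: Citadel wins 21–13.
  Lumen vs Beacon: Beacon wins 27–7.
  Harbor vs Citadel: Harbor wins 27–7.
  Harbor vs Beacon: Harbor wins 21–13.
  Citadel vs Beacon: Beacon wins 26–8.
Copeland scores (wins − losses):
  Lumen: 0 − 3 = -3
  Harbor: 3 − 0 = 3
  Citadel: 1 − 2 = -1
  Beacon: 2 − 1 = 1
Harbor has the best Copeland score.

Harbor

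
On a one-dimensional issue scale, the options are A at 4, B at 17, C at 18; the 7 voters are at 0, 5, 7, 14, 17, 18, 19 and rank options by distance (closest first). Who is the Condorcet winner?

B

With single-peaked preferences on a line, the Condorcet winner is the candidate closest to the median voter.
The median voter (position 14) is closest to B at 17.
Check: B vs A — voters closer to B: 4 of 7.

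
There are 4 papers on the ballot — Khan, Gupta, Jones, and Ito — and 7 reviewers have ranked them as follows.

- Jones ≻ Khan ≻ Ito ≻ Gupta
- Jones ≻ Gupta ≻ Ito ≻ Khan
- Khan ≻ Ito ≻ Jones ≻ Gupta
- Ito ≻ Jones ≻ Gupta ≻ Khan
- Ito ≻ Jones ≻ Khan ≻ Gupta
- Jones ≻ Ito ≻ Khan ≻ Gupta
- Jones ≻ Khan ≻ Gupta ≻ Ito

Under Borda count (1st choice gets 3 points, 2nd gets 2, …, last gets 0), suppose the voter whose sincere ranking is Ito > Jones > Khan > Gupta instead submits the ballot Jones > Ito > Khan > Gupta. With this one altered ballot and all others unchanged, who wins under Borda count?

Jones

Borda totals with the altered ballot: Khan 9, Gupta 4, Jones 18, Ito 11.
The winner is unchanged: still Jones.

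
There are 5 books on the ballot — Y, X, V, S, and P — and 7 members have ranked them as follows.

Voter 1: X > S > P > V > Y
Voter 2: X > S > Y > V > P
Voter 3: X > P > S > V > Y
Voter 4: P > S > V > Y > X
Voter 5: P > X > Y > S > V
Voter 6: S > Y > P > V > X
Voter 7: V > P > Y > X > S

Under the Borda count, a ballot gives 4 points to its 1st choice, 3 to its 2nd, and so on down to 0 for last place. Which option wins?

Borda scores:
  Y: 0 + 2 + 0 + 1 + 2 + 3 + 2 = 10
  X: 4 + 4 + 4 + 0 + 3 + 0 + 1 = 16
  V: 1 + 1 + 1 + 2 + 0 + 1 + 4 = 10
  S: 3 + 3 + 2 + 3 + 1 + 4 + 0 = 16
  P: 2 + 0 + 3 + 4 + 4 + 2 + 3 = 18
P has the highest total.

P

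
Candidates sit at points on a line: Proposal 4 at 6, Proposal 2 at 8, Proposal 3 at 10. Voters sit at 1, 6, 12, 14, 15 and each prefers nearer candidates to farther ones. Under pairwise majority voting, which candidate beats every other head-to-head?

With single-peaked preferences on a line, the Condorcet winner is the candidate closest to the median voter.
The median voter (position 12) is closest to Proposal 3 at 10.
Check: Proposal 3 vs Proposal 2 — voters closer to Proposal 3: 3 of 5.

Proposal 3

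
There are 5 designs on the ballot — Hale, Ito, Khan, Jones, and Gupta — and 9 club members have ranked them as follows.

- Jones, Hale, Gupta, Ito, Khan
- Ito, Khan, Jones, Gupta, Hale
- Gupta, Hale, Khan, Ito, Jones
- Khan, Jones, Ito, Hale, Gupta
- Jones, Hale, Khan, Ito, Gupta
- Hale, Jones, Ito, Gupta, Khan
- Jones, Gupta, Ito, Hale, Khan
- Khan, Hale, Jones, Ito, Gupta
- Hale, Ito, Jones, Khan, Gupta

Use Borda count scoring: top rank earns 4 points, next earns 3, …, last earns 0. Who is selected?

Jones

Borda scores:
  Hale: 3 + 0 + 3 + 1 + 3 + 4 + 1 + 3 + 4 = 22
  Ito: 1 + 4 + 1 + 2 + 1 + 2 + 2 + 1 + 3 = 17
  Khan: 0 + 3 + 2 + 4 + 2 + 0 + 0 + 4 + 1 = 16
  Jones: 4 + 2 + 0 + 3 + 4 + 3 + 4 + 2 + 2 = 24
  Gupta: 2 + 1 + 4 + 0 + 0 + 1 + 3 + 0 + 0 = 11
Jones has the highest total.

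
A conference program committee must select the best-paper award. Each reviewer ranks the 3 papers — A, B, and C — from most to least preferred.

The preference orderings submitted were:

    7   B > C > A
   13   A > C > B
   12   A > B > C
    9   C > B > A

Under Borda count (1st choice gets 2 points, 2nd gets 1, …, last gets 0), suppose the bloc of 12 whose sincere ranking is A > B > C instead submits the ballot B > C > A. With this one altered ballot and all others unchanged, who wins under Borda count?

Borda totals with the altered ballot: A 26, B 47, C 50.
The switch changes the winner from A to C.

C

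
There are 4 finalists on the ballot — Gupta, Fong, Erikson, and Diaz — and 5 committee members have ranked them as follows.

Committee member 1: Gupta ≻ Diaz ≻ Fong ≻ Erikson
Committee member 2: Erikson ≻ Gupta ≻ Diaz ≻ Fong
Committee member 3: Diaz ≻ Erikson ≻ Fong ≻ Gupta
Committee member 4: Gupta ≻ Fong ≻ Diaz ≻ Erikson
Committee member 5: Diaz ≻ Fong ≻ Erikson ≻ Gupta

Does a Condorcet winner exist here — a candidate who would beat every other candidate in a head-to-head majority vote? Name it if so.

Head-to-head results (5 voters total):
Gupta vs Fong: Gupta wins 3–2.
Gupta vs Erikson: Erikson wins 3–2.
Gupta vs Diaz: Gupta wins 3–2.
Fong vs Erikson: Fong wins 3–2.
Fong vs Diaz: Diaz wins 4–1.
Erikson vs Diaz: Diaz wins 4–1.
No candidate beats all others: Gupta beats Fong beats Erikson beats Gupta, a majority cycle.

None — there is no Condorcet winner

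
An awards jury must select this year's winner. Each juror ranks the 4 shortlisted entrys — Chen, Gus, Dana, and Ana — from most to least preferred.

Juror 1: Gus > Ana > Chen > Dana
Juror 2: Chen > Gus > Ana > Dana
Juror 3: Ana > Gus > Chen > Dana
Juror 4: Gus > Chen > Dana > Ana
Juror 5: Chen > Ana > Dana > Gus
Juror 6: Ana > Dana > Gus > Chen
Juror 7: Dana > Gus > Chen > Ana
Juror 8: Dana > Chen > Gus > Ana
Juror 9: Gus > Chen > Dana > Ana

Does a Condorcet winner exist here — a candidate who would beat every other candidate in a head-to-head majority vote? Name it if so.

Head-to-head results (9 voters total):
Chen vs Gus: Gus wins 6–3.
Chen vs Dana: Chen wins 6–3.
Chen vs Ana: Chen wins 6–3.
Gus vs Dana: Gus wins 5–4.
Gus vs Ana: Gus wins 6–3.
Dana vs Ana: Ana wins 5–4.
Gus beats each rival — Chen (6–3), Dana (5–4), Ana (6–3) — so Gus is the Condorcet winner.

Gus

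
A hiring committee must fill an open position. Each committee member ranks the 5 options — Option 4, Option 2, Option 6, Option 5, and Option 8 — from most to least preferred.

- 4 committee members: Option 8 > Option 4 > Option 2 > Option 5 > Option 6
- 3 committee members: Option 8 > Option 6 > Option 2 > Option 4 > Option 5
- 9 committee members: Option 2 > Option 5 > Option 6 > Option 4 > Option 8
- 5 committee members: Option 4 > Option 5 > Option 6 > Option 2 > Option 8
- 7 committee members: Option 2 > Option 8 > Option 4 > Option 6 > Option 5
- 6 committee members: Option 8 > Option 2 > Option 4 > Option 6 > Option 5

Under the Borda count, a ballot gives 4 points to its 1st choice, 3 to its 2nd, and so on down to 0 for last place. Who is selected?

Borda scores:
  Option 4: 4·3 + 3·1 + 9·1 + 5·4 + 7·2 + 6·2 = 70
  Option 2: 4·2 + 3·2 + 9·4 + 5·1 + 7·4 + 6·3 = 101
  Option 6: 4·0 + 3·3 + 9·2 + 5·2 + 7·1 + 6·1 = 50
  Option 5: 4·1 + 3·0 + 9·3 + 5·3 + 7·0 + 6·0 = 46
  Option 8: 4·4 + 3·4 + 9·0 + 5·0 + 7·3 + 6·4 = 73
Option 2 has the highest total.

Option 2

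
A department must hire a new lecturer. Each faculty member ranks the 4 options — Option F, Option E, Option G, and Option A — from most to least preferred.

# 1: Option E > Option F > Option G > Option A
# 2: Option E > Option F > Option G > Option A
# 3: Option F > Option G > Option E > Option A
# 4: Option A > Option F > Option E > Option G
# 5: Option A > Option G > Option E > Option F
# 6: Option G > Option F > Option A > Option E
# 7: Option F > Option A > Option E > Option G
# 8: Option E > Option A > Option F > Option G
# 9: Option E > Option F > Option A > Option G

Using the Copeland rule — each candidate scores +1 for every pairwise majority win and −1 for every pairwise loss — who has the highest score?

Option E

Pairwise results:
  Option F vs Option E: Option E wins 5–4.
  Option F vs Option G: Option F wins 7–2.
  Option F vs Option A: Option F wins 6–3.
  Option E vs Option G: Option E wins 6–3.
  Option E vs Option A: Option E wins 5–4.
  Option G vs Option A: Option A wins 5–4.
Copeland scores (wins − losses):
  Option F: 2 − 1 = 1
  Option E: 3 − 0 = 3
  Option G: 0 − 3 = -3
  Option A: 1 − 2 = -1
Option E has the best Copeland score.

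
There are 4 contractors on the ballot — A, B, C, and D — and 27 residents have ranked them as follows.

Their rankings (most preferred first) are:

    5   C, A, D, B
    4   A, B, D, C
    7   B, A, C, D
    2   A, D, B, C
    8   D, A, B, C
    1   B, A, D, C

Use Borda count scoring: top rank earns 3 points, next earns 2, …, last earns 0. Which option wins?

Borda scores:
  A: 5·2 + 4·3 + 7·2 + 2·3 + 8·2 + 2 = 60
  B: 5·0 + 4·2 + 7·3 + 2·1 + 8·1 + 3 = 42
  C: 5·3 + 4·0 + 7·1 + 2·0 + 8·0 + 0 = 22
  D: 5·1 + 4·1 + 7·0 + 2·2 + 8·3 + 1 = 38
A has the highest total.

A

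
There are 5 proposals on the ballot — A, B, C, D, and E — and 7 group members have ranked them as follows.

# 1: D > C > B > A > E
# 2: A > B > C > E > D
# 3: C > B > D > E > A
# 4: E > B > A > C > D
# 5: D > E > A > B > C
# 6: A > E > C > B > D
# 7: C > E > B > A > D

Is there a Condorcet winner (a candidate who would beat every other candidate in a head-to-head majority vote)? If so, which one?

None — there is no Condorcet winner

Head-to-head results (7 voters total):
A vs B: B wins 4–3.
A vs C: A wins 4–3.
A vs D: A wins 4–3.
A vs E: E wins 4–3.
B vs C: C wins 4–3.
B vs D: B wins 5–2.
B vs E: E wins 4–3.
C vs D: C wins 5–2.
C vs E: C wins 4–3.
D vs E: E wins 4–3.
No candidate beats all others: A beats C beats B beats A, a majority cycle.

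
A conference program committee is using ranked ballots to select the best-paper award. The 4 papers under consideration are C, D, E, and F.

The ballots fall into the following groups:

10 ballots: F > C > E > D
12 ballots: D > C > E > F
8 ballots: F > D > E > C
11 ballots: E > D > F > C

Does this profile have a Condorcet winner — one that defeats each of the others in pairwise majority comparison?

No

Head-to-head results (41 voters total):
C vs D: D wins 31–10.
C vs E: C wins 22–19.
C vs F: F wins 29–12.
D vs E: E wins 21–20.
D vs F: D wins 23–18.
E vs F: E wins 23–18.
No candidate beats all others: C beats E beats D beats C, a majority cycle.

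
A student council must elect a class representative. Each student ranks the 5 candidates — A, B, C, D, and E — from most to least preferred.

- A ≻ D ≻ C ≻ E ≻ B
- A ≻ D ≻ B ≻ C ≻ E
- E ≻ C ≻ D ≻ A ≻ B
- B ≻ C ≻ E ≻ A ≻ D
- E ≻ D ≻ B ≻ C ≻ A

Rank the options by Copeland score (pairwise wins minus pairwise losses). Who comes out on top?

E

Pairwise results:
  A vs B: A wins 3–2.
  A vs C: C wins 3–2.
  A vs D: A wins 3–2.
  A vs E: E wins 3–2.
  B vs C: B wins 3–2.
  B vs D: D wins 4–1.
  B vs E: E wins 3–2.
  C vs D: D wins 3–2.
  C vs E: C wins 3–2.
  D vs E: E wins 3–2.
Copeland scores (wins − losses):
  A: 2 − 2 = 0
  B: 1 − 3 = -2
  C: 2 − 2 = 0
  D: 2 − 2 = 0
  E: 3 − 1 = 2
E has the best Copeland score.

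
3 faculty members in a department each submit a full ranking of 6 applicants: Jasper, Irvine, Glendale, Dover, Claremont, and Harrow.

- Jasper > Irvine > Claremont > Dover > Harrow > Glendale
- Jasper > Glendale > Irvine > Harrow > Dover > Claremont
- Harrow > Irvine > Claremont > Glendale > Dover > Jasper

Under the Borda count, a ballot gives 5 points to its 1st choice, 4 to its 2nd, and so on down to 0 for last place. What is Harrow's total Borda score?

8

Borda scores:
  Jasper: 5 + 5 + 0 = 10
  Irvine: 4 + 3 + 4 = 11
  Glendale: 0 + 4 + 2 = 6
  Dover: 2 + 1 + 1 = 4
  Claremont: 3 + 0 + 3 = 6
  Harrow: 1 + 2 + 5 = 8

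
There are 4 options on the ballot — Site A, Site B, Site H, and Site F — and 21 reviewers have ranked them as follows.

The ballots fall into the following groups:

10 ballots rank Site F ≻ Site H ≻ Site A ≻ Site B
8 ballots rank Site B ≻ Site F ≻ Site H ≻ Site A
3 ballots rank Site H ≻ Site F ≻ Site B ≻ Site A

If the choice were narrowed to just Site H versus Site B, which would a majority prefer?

Site H

Ballots ranking Site H above Site B: 10+3 = 13.
Ballots ranking Site B above Site H: 8.
Site H wins the head-to-head, 13–8.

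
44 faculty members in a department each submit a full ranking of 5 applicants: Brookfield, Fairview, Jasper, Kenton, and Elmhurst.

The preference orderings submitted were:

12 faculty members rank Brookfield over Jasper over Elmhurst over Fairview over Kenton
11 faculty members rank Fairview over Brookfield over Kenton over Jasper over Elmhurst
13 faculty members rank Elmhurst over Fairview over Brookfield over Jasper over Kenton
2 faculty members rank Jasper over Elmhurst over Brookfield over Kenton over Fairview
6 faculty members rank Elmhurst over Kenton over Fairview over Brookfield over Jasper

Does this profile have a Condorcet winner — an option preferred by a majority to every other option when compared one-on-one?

Head-to-head results (44 voters total):
Brookfield vs Fairview: Fairview wins 30–14.
Brookfield vs Jasper: Brookfield wins 42–2.
Brookfield vs Kenton: Brookfield wins 38–6.
Brookfield vs Elmhurst: Brookfield wins 23–21.
Fairview vs Jasper: Fairview wins 30–14.
Fairview vs Kenton: Fairview wins 36–8.
Fairview vs Elmhurst: Elmhurst wins 33–11.
Jasper vs Kenton: Jasper wins 27–17.
Jasper vs Elmhurst: Jasper wins 25–19.
Kenton vs Elmhurst: Elmhurst wins 33–11.
No candidate beats all others: Brookfield beats Elmhurst beats Fairview beats Brookfield, a majority cycle.

No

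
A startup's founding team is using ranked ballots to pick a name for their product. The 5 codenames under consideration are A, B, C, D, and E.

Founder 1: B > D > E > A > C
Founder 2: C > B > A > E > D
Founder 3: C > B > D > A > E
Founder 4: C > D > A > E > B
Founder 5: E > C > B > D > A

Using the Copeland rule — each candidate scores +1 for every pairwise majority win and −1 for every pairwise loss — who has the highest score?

Pairwise results:
  A vs B: B wins 4–1.
  A vs C: C wins 4–1.
  A vs D: D wins 4–1.
  A vs E: A wins 3–2.
  B vs C: C wins 4–1.
  B vs D: B wins 4–1.
  B vs E: B wins 3–2.
  C vs D: C wins 4–1.
  C vs E: C wins 3–2.
  D vs E: D wins 3–2.
Copeland scores (wins − losses):
  A: 1 − 3 = -2
  B: 3 − 1 = 2
  C: 4 − 0 = 4
  D: 2 − 2 = 0
  E: 0 − 4 = -4
C has the best Copeland score.

C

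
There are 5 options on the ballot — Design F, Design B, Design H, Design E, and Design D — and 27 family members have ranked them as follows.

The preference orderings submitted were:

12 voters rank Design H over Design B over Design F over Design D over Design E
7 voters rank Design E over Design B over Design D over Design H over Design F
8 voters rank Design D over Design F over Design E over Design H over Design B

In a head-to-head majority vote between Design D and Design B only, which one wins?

Ballots ranking Design D above Design B: 8.
Ballots ranking Design B above Design D: 12+7 = 19.
Design B wins the head-to-head, 19–8.

Design B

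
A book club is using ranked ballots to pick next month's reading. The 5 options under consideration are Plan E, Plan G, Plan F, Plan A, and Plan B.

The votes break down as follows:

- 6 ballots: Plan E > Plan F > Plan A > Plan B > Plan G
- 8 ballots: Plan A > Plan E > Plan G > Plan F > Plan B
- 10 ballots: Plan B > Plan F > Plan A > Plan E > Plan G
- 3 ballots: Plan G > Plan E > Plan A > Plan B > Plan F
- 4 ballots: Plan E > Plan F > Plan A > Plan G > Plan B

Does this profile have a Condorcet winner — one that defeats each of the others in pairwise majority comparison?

No

Head-to-head results (31 voters total):
Plan E vs Plan G: Plan E wins 28–3.
Plan E vs Plan F: Plan E wins 21–10.
Plan E vs Plan A: Plan A wins 18–13.
Plan E vs Plan B: Plan E wins 21–10.
Plan G vs Plan F: Plan F wins 20–11.
Plan G vs Plan A: Plan A wins 28–3.
Plan G vs Plan B: Plan B wins 16–15.
Plan F vs Plan A: Plan F wins 20–11.
Plan F vs Plan B: Plan F wins 18–13.
Plan A vs Plan B: Plan A wins 21–10.
No candidate beats all others: Plan E beats Plan F beats Plan A beats Plan E, a majority cycle.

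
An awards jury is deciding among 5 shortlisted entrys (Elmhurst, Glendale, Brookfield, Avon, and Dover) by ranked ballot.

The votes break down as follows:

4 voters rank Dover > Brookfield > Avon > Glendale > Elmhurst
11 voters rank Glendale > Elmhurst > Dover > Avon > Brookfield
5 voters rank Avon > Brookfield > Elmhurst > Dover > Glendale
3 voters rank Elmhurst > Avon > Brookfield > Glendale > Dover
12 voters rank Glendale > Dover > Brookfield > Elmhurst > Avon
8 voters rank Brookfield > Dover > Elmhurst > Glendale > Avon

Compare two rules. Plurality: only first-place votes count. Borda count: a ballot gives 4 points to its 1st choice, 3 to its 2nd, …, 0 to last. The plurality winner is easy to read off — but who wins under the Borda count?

Plurality first-place counts: Elmhurst 3, Glendale 23, Brookfield 8, Avon 5, Dover 4 → Glendale.
Borda totals: Elmhurst 83, Glendale 107, Brookfield 89, Avon 48, Dover 103 → Glendale.

Glendale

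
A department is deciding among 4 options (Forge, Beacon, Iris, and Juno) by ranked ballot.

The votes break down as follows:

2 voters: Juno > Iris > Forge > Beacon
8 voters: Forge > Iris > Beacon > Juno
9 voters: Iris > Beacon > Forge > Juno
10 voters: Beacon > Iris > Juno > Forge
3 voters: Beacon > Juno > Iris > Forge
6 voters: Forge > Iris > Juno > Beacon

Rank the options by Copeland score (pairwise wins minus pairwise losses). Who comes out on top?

Iris

Pairwise results:
  Forge vs Beacon: Beacon wins 22–16.
  Forge vs Iris: Iris wins 24–14.
  Forge vs Juno: Forge wins 23–15.
  Beacon vs Iris: Iris wins 25–13.
  Beacon vs Juno: Beacon wins 30–8.
  Iris vs Juno: Iris wins 33–5.
Copeland scores (wins − losses):
  Forge: 1 − 2 = -1
  Beacon: 2 − 1 = 1
  Iris: 3 − 0 = 3
  Juno: 0 − 3 = -3
Iris has the best Copeland score.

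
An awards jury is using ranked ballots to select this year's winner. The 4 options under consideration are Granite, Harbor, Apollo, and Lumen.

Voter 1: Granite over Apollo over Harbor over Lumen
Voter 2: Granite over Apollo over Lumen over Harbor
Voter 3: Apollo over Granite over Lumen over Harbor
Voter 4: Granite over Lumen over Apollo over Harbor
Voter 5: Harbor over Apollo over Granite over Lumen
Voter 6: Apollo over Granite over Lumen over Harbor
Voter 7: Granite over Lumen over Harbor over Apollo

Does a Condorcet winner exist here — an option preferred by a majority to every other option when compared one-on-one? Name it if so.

Granite

Head-to-head results (7 voters total):
Granite vs Harbor: Granite wins 6–1.
Granite vs Apollo: Granite wins 4–3.
Granite vs Lumen: Granite wins 7–0.
Harbor vs Apollo: Apollo wins 5–2.
Harbor vs Lumen: Lumen wins 5–2.
Apollo vs Lumen: Apollo wins 5–2.
Granite beats each rival — Harbor (6–1), Apollo (4–3), Lumen (7–0) — so Granite is the Condorcet winner.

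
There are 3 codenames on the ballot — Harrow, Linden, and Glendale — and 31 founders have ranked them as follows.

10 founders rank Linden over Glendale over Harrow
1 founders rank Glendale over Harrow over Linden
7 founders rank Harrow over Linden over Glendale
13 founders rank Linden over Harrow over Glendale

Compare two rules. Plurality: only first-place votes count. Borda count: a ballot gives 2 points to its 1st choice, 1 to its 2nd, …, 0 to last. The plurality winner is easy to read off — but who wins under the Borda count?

Plurality first-place counts: Harrow 7, Linden 23, Glendale 1 → Linden.
Borda totals: Harrow 28, Linden 53, Glendale 12 → Linden.

Linden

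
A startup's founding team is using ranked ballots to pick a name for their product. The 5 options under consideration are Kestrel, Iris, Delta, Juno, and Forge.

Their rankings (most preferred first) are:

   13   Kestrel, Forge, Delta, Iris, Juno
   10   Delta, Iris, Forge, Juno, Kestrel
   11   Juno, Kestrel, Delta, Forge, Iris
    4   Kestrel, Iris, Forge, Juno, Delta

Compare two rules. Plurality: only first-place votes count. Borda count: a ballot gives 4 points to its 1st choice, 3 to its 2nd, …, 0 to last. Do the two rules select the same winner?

Plurality first-place counts: Kestrel 17, Iris 0, Delta 10, Juno 11, Forge 0 → Kestrel.
Borda totals: Kestrel 101, Iris 55, Delta 88, Juno 58, Forge 78 → Kestrel.
The two rules agree on Kestrel.

Yes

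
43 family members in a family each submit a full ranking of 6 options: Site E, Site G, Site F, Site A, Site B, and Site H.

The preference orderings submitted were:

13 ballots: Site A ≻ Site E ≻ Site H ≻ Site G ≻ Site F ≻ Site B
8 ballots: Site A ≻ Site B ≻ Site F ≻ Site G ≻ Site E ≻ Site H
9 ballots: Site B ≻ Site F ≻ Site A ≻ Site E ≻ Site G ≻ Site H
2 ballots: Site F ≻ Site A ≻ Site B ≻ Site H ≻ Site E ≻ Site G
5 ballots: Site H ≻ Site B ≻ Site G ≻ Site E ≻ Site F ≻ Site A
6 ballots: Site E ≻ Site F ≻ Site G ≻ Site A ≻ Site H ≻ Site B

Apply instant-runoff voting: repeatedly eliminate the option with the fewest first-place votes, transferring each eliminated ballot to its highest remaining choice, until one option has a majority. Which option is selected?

Round 1: Site A 21, Site B 9, Site E 6, Site H 5, Site F 2, Site G 0. Site G has the fewest and is eliminated.
Round 2: Site A 21, Site B 9, Site E 6, Site H 5, Site F 2. Site F has the fewest and is eliminated.
Round 3: Site A 23, Site B 9, Site E 6, Site H 5. Site A has a majority.

Site A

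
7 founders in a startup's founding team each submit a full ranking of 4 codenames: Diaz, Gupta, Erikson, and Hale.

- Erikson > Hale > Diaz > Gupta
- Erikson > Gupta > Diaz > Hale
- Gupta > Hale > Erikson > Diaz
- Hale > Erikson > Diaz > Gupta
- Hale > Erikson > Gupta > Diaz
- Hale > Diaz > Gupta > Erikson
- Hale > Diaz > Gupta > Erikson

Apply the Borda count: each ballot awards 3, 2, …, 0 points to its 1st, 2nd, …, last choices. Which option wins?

Hale

Borda scores:
  Diaz: 1 + 1 + 0 + 1 + 0 + 2 + 2 = 7
  Gupta: 0 + 2 + 3 + 0 + 1 + 1 + 1 = 8
  Erikson: 3 + 3 + 1 + 2 + 2 + 0 + 0 = 11
  Hale: 2 + 0 + 2 + 3 + 3 + 3 + 3 = 16
Hale has the highest total.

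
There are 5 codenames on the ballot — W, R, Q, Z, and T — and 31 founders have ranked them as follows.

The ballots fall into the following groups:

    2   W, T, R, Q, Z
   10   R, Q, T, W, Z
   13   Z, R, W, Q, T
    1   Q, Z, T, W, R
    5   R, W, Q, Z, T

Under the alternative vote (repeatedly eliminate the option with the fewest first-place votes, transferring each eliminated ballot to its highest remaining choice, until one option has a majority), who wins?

Round 1: R 15, Z 13, W 2, Q 1, T 0. T has the fewest and is eliminated.
Round 2: R 15, Z 13, W 2, Q 1. Q has the fewest and is eliminated.
Round 3: R 15, Z 14, W 2. W has the fewest and is eliminated.
Round 4: R 17, Z 14. R has a majority.

R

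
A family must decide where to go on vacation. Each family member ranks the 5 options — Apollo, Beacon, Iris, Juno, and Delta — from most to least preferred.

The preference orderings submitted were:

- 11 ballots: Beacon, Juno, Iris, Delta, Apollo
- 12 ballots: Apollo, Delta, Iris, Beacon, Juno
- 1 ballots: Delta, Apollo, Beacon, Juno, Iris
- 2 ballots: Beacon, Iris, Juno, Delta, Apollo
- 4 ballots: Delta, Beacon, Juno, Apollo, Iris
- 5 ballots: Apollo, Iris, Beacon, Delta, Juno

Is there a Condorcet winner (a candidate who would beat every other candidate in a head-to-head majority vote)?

No

Head-to-head results (35 voters total):
Apollo vs Beacon: Apollo wins 18–17.
Apollo vs Iris: Apollo wins 22–13.
Apollo vs Juno: Apollo wins 18–17.
Apollo vs Delta: Delta wins 18–17.
Beacon vs Iris: Beacon wins 18–17.
Beacon vs Juno: Beacon wins 35–0.
Beacon vs Delta: Beacon wins 18–17.
Iris vs Juno: Iris wins 19–16.
Iris vs Delta: Iris wins 18–17.
Juno vs Delta: Delta wins 22–13.
No candidate beats all others: Apollo beats Beacon beats Delta beats Apollo, a majority cycle.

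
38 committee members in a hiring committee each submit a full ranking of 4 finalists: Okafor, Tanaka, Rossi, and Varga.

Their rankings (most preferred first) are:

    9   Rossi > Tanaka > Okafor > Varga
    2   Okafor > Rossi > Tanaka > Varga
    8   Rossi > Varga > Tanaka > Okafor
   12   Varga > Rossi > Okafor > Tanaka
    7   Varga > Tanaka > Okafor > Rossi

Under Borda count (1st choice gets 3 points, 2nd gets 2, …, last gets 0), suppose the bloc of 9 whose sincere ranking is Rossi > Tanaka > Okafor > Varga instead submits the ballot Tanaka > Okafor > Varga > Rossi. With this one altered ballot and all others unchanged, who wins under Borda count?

Varga

Borda totals with the altered ballot: Okafor 43, Tanaka 51, Rossi 52, Varga 82.
The switch changes the winner from Rossi to Varga.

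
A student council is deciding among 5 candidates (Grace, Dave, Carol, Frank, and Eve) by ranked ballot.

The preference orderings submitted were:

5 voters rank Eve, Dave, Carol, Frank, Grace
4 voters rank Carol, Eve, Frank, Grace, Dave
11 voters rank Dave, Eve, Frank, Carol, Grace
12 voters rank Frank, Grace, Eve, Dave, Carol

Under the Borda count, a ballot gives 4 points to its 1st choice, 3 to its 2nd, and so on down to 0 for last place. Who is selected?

Eve

Borda scores:
  Grace: 5·0 + 4·1 + 11·0 + 12·3 = 40
  Dave: 5·3 + 4·0 + 11·4 + 12·1 = 71
  Carol: 5·2 + 4·4 + 11·1 + 12·0 = 37
  Frank: 5·1 + 4·2 + 11·2 + 12·4 = 83
  Eve: 5·4 + 4·3 + 11·3 + 12·2 = 89
Eve has the highest total.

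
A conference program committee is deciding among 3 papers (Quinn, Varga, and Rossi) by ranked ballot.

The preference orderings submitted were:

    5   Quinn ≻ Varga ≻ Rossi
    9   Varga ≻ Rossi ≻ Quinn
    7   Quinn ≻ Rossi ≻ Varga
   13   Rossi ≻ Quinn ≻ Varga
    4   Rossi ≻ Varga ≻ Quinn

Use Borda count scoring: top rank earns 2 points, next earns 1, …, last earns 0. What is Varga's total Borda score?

27

Borda scores:
  Quinn: 5·2 + 9·0 + 7·2 + 13·1 + 4·0 = 37
  Varga: 5·1 + 9·2 + 7·0 + 13·0 + 4·1 = 27
  Rossi: 5·0 + 9·1 + 7·1 + 13·2 + 4·2 = 50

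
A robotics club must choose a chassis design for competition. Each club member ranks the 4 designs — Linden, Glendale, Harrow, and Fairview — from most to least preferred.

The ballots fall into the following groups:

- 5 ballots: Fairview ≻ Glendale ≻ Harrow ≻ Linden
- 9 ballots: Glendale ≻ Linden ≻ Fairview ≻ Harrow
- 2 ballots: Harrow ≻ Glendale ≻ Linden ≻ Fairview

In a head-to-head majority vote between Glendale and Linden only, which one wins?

Ballots ranking Glendale above Linden: 5+9+2 = 16.
Ballots ranking Linden above Glendale: 0.
Glendale wins the head-to-head, 16–0.

Glendale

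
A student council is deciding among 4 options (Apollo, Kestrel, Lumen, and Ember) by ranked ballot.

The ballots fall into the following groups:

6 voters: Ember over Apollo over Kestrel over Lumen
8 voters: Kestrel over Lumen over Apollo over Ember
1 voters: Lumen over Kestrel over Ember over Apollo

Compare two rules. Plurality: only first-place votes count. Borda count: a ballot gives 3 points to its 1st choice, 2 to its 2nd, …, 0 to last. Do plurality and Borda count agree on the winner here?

Plurality first-place counts: Apollo 0, Kestrel 8, Lumen 1, Ember 6 → Kestrel.
Borda totals: Apollo 20, Kestrel 32, Lumen 19, Ember 19 → Kestrel.
The two rules agree on Kestrel.

Yes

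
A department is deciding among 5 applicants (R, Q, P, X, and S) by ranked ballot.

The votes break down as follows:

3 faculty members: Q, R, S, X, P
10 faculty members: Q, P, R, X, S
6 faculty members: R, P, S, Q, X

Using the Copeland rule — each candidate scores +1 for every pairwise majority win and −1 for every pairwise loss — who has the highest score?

Q

Pairwise results:
  R vs Q: Q wins 13–6.
  R vs P: P wins 10–9.
  R vs X: R wins 19–0.
  R vs S: R wins 19–0.
  Q vs P: Q wins 13–6.
  Q vs X: Q wins 19–0.
  Q vs S: Q wins 13–6.
  P vs X: P wins 16–3.
  P vs S: P wins 16–3.
  X vs S: X wins 10–9.
Copeland scores (wins − losses):
  R: 2 − 2 = 0
  Q: 4 − 0 = 4
  P: 3 − 1 = 2
  X: 1 − 3 = -2
  S: 0 − 4 = -4
Q has the best Copeland score.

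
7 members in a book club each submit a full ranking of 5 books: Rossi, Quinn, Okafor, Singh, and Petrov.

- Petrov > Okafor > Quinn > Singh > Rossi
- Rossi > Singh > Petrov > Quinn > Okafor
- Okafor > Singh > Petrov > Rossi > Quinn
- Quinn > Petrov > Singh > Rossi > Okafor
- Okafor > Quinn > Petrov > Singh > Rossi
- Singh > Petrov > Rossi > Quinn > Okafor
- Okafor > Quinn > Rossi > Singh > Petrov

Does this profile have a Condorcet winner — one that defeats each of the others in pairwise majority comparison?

Head-to-head results (7 voters total):
Rossi vs Quinn: Quinn wins 4–3.
Rossi vs Okafor: Okafor wins 4–3.
Rossi vs Singh: Singh wins 5–2.
Rossi vs Petrov: Petrov wins 5–2.
Quinn vs Okafor: Okafor wins 4–3.
Quinn vs Singh: Quinn wins 4–3.
Quinn vs Petrov: Petrov wins 4–3.
Okafor vs Singh: Okafor wins 4–3.
Okafor vs Petrov: Petrov wins 4–3.
Singh vs Petrov: Singh wins 4–3.
No candidate beats all others: Quinn beats Singh beats Petrov beats Quinn, a majority cycle.

No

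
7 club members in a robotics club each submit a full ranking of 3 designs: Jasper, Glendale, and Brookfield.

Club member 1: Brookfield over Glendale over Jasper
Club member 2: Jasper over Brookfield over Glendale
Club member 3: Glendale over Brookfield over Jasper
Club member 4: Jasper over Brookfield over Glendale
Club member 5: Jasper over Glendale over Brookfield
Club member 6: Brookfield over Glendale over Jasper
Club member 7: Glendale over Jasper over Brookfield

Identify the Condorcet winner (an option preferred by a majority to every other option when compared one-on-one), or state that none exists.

Head-to-head results (7 voters total):
Jasper vs Glendale: Glendale wins 4–3.
Jasper vs Brookfield: Jasper wins 4–3.
Glendale vs Brookfield: Brookfield wins 4–3.
No candidate beats all others: Jasper beats Brookfield beats Glendale beats Jasper, a majority cycle.

No Condorcet winner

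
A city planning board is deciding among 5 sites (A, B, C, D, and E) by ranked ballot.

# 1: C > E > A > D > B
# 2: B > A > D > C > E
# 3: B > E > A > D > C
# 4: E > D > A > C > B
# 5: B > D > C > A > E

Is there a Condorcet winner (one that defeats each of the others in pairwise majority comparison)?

Yes

Head-to-head results (5 voters total):
A vs B: B wins 3–2.
A vs C: A wins 3–2.
A vs D: A wins 3–2.
A vs E: E wins 3–2.
B vs C: B wins 3–2.
B vs D: B wins 3–2.
B vs E: B wins 3–2.
C vs D: D wins 4–1.
C vs E: C wins 3–2.
D vs E: E wins 3–2.
B beats each rival — A (3–2), C (3–2), D (3–2), E (3–2) — so B is the Condorcet winner.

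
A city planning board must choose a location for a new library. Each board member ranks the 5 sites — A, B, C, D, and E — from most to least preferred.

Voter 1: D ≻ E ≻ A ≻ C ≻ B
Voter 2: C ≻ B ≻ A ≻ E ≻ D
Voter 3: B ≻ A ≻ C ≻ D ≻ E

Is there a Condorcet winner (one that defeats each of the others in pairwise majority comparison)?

No

Head-to-head results (3 voters total):
A vs B: B wins 2–1.
A vs C: A wins 2–1.
A vs D: A wins 2–1.
A vs E: A wins 2–1.
B vs C: C wins 2–1.
B vs D: B wins 2–1.
B vs E: B wins 2–1.
C vs D: C wins 2–1.
C vs E: C wins 2–1.
D vs E: D wins 2–1.
No candidate beats all others: A beats C beats B beats A, a majority cycle.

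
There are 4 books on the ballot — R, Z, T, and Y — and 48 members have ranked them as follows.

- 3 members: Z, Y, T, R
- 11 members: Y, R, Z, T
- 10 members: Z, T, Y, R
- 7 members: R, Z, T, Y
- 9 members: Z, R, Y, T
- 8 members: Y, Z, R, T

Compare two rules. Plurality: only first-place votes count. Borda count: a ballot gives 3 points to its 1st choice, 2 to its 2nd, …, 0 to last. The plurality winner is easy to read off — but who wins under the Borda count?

Z

Plurality first-place counts: R 7, Z 22, T 0, Y 19 → Z.
Borda totals: R 69, Z 107, T 30, Y 82 → Z.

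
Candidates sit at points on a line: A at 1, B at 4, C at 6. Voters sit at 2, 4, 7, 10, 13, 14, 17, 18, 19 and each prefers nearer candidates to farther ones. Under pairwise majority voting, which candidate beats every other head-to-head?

C

With single-peaked preferences on a line, the Condorcet winner is the candidate closest to the median voter.
The median voter (position 13) is closest to C at 6.
Check: C vs B — voters closer to C: 7 of 9.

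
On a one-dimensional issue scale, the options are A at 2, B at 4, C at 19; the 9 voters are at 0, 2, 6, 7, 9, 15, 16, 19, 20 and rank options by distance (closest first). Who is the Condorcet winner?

With single-peaked preferences on a line, the Condorcet winner is the candidate closest to the median voter.
The median voter (position 9) is closest to B at 4.
Check: B vs C — voters closer to B: 5 of 9.

B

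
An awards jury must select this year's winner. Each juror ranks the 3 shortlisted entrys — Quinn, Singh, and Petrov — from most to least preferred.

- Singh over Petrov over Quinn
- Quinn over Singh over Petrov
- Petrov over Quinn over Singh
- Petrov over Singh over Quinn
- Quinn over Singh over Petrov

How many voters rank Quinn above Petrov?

Ballots ranking Quinn above Petrov: 2.
Ballots ranking Petrov above Quinn: 3.
So 2 of 5 voters prefer Quinn to Petrov.

2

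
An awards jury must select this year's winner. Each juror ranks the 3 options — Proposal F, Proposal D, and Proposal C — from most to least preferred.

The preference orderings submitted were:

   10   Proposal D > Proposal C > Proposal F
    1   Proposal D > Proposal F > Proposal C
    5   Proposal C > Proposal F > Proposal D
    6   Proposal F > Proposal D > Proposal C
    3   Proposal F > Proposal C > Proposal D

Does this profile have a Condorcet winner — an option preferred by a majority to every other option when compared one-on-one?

Head-to-head results (25 voters total):
Proposal F vs Proposal D: Proposal F wins 14–11.
Proposal F vs Proposal C: Proposal C wins 15–10.
Proposal D vs Proposal C: Proposal D wins 17–8.
No candidate beats all others: Proposal F beats Proposal D beats Proposal C beats Proposal F, a majority cycle.

No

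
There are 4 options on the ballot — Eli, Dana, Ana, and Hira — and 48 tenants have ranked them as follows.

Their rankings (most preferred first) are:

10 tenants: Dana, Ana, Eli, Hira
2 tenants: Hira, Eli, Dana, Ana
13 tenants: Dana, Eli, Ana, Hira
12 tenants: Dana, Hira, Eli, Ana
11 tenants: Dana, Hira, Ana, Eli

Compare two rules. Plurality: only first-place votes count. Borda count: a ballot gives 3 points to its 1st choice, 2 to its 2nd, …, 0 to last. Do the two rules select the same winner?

Yes

Plurality first-place counts: Eli 0, Dana 46, Ana 0, Hira 2 → Dana.
Borda totals: Eli 52, Dana 140, Ana 44, Hira 52 → Dana.
The two rules agree on Dana.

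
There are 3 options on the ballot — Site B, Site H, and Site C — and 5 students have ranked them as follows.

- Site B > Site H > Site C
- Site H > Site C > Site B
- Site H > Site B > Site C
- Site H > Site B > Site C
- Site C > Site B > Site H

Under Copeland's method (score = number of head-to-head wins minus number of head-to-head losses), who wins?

Pairwise results:
  Site B vs Site H: Site H wins 3–2.
  Site B vs Site C: Site B wins 3–2.
  Site H vs Site C: Site H wins 4–1.
Copeland scores (wins − losses):
  Site B: 1 − 1 = 0
  Site H: 2 − 0 = 2
  Site C: 0 − 2 = -2
Site H has the best Copeland score.

Site H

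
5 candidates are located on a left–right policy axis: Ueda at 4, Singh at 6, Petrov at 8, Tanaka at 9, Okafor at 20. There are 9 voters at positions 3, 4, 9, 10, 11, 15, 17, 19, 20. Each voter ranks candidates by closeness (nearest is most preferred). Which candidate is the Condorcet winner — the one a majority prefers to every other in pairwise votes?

Tanaka

With single-peaked preferences on a line, the Condorcet winner is the candidate closest to the median voter.
The median voter (position 11) is closest to Tanaka at 9.
Check: Tanaka vs Petrov — voters closer to Tanaka: 7 of 9.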